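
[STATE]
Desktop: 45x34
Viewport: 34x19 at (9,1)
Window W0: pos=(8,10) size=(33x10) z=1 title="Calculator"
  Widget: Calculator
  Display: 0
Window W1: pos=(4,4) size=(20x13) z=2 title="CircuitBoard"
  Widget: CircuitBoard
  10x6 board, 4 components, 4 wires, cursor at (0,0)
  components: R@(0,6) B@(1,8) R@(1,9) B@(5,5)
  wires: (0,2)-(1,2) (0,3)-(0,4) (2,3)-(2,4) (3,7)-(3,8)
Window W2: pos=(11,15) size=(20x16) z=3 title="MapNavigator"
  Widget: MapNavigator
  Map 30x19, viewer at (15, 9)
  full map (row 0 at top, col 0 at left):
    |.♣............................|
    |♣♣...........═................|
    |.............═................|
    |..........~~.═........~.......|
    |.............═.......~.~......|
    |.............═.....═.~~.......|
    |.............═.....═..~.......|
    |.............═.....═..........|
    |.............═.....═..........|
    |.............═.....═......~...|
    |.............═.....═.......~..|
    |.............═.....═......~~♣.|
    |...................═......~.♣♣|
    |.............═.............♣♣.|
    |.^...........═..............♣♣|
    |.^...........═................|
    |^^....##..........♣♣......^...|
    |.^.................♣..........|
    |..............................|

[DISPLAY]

                                  
                                  
                                  
━━━━━━━━━━━━━━┓                   
cuitBoard     ┃                   
──────────────┨                   
 1 2 3 4 5 6 7┃                   
.]      ·   · ┃                   
        │     ┃                   
        ·     ┃━━━━━━━━━━━━━━━━┓  
              ┃                ┃  
            · ┃────────────────┨  
              ┃               0┃  
              ┃─┐              ┃  
  ┏━━━━━━━━━━━━━━━━━━┓         ┃  
━━┃ MapNavigator     ┃         ┃  
│ ┠──────────────────┨         ┃  
└─┃....~~.═........~.┃         ┃  
━━┃.......═.......~.~┃━━━━━━━━━┛  


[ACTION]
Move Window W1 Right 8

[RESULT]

                                  
                                  
                                  
   ┏━━━━━━━━━━━━━━━━━━┓           
   ┃ CircuitBoard     ┃           
   ┠──────────────────┨           
   ┃   0 1 2 3 4 5 6 7┃           
   ┃0  [.]      ·   · ┃           
   ┃            │     ┃           
━━━┃1           ·     ┃━━━━━━━━┓  
 Ca┃                  ┃        ┃  
───┃2               · ┃────────┨  
   ┃                  ┃       0┃  
┌──┃3                 ┃        ┃  
│ ┏━━━━━━━━━━━━━━━━━━┓┃        ┃  
├─┃ MapNavigator     ┃┛        ┃  
│ ┠──────────────────┨         ┃  
└─┃....~~.═........~.┃         ┃  
━━┃.......═.......~.~┃━━━━━━━━━┛  


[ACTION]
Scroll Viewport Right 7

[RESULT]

                                  
                                  
                                  
 ┏━━━━━━━━━━━━━━━━━━┓             
 ┃ CircuitBoard     ┃             
 ┠──────────────────┨             
 ┃   0 1 2 3 4 5 6 7┃             
 ┃0  [.]      ·   · ┃             
 ┃            │     ┃             
━┃1           ·     ┃━━━━━━━━┓    
a┃                  ┃        ┃    
─┃2               · ┃────────┨    
 ┃                  ┃       0┃    
─┃3                 ┃        ┃    
┏━━━━━━━━━━━━━━━━━━┓┃        ┃    
┃ MapNavigator     ┃┛        ┃    
┠──────────────────┨         ┃    
┃....~~.═........~.┃         ┃    
┃.......═.......~.~┃━━━━━━━━━┛    


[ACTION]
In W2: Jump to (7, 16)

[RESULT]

                                  
                                  
                                  
 ┏━━━━━━━━━━━━━━━━━━┓             
 ┃ CircuitBoard     ┃             
 ┠──────────────────┨             
 ┃   0 1 2 3 4 5 6 7┃             
 ┃0  [.]      ·   · ┃             
 ┃            │     ┃             
━┃1           ·     ┃━━━━━━━━┓    
a┃                  ┃        ┃    
─┃2               · ┃────────┨    
 ┃                  ┃       0┃    
─┃3                 ┃        ┃    
┏━━━━━━━━━━━━━━━━━━┓┃        ┃    
┃ MapNavigator     ┃┛        ┃    
┠──────────────────┨         ┃    
┃  .............═..┃         ┃    
┃  .............═..┃━━━━━━━━━┛    


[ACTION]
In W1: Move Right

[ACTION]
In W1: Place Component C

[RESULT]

                                  
                                  
                                  
 ┏━━━━━━━━━━━━━━━━━━┓             
 ┃ CircuitBoard     ┃             
 ┠──────────────────┨             
 ┃   0 1 2 3 4 5 6 7┃             
 ┃0      [C]  ·   · ┃             
 ┃            │     ┃             
━┃1           ·     ┃━━━━━━━━┓    
a┃                  ┃        ┃    
─┃2               · ┃────────┨    
 ┃                  ┃       0┃    
─┃3                 ┃        ┃    
┏━━━━━━━━━━━━━━━━━━┓┃        ┃    
┃ MapNavigator     ┃┛        ┃    
┠──────────────────┨         ┃    
┃  .............═..┃         ┃    
┃  .............═..┃━━━━━━━━━┛    


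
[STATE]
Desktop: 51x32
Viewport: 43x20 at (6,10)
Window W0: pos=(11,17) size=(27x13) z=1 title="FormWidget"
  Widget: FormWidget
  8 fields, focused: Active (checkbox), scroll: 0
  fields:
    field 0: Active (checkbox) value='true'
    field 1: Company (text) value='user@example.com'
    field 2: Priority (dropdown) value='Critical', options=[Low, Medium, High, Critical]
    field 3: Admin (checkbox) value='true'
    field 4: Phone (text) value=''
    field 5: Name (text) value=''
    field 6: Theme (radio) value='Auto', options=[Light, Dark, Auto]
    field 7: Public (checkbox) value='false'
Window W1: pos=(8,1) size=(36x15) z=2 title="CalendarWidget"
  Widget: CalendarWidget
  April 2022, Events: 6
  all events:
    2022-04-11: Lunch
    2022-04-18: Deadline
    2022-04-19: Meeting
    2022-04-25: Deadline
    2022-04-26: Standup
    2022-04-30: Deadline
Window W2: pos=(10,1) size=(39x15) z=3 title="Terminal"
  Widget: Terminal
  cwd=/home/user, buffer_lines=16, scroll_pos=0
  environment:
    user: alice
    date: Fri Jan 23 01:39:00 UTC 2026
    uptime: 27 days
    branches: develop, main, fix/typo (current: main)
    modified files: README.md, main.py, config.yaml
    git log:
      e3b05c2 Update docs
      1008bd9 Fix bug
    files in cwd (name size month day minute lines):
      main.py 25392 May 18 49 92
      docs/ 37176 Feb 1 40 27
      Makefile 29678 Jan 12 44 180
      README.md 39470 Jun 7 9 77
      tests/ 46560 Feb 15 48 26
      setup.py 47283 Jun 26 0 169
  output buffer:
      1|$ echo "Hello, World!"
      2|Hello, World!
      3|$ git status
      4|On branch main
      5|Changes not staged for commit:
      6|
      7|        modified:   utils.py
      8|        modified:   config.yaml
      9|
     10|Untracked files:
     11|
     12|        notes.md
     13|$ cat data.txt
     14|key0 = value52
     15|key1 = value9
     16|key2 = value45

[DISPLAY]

  ┃2┃        modified:   utils.py         ┃
  ┃ ┃        modified:   config.yaml      ┃
  ┃ ┃                                     ┃
  ┃ ┃Untracked files:                     ┃
  ┃ ┃                                     ┃
  ┗━┗━━━━━━━━━━━━━━━━━━━━━━━━━━━━━━━━━━━━━┛
                                           
     ┏━━━━━━━━━━━━━━━━━━━━━━━━━┓           
     ┃ FormWidget              ┃           
     ┠─────────────────────────┨           
     ┃> Active:     [x]        ┃           
     ┃  Company:    [user@exam]┃           
     ┃  Priority:   [Critical▼]┃           
     ┃  Admin:      [x]        ┃           
     ┃  Phone:      [         ]┃           
     ┃  Name:       [         ]┃           
     ┃  Theme:      ( ) Light  ┃           
     ┃  Public:     [ ]        ┃           
     ┃                         ┃           
     ┗━━━━━━━━━━━━━━━━━━━━━━━━━┛           


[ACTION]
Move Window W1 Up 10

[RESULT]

  ┃ ┃        modified:   utils.py         ┃
  ┃ ┃        modified:   config.yaml      ┃
  ┃ ┃                                     ┃
  ┃ ┃Untracked files:                     ┃
  ┗━┃                                     ┃
    ┗━━━━━━━━━━━━━━━━━━━━━━━━━━━━━━━━━━━━━┛
                                           
     ┏━━━━━━━━━━━━━━━━━━━━━━━━━┓           
     ┃ FormWidget              ┃           
     ┠─────────────────────────┨           
     ┃> Active:     [x]        ┃           
     ┃  Company:    [user@exam]┃           
     ┃  Priority:   [Critical▼]┃           
     ┃  Admin:      [x]        ┃           
     ┃  Phone:      [         ]┃           
     ┃  Name:       [         ]┃           
     ┃  Theme:      ( ) Light  ┃           
     ┃  Public:     [ ]        ┃           
     ┃                         ┃           
     ┗━━━━━━━━━━━━━━━━━━━━━━━━━┛           


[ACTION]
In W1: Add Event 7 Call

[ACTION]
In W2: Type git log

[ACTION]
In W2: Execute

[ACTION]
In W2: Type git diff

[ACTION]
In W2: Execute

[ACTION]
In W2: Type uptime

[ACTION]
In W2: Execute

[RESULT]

  ┃ ┃+# updated                           ┃
  ┃ ┃ import sys                          ┃
  ┃ ┃$ uptime                             ┃
  ┃ ┃ 10:00  up 27 days                   ┃
  ┗━┃$ █                                  ┃
    ┗━━━━━━━━━━━━━━━━━━━━━━━━━━━━━━━━━━━━━┛
                                           
     ┏━━━━━━━━━━━━━━━━━━━━━━━━━┓           
     ┃ FormWidget              ┃           
     ┠─────────────────────────┨           
     ┃> Active:     [x]        ┃           
     ┃  Company:    [user@exam]┃           
     ┃  Priority:   [Critical▼]┃           
     ┃  Admin:      [x]        ┃           
     ┃  Phone:      [         ]┃           
     ┃  Name:       [         ]┃           
     ┃  Theme:      ( ) Light  ┃           
     ┃  Public:     [ ]        ┃           
     ┃                         ┃           
     ┗━━━━━━━━━━━━━━━━━━━━━━━━━┛           


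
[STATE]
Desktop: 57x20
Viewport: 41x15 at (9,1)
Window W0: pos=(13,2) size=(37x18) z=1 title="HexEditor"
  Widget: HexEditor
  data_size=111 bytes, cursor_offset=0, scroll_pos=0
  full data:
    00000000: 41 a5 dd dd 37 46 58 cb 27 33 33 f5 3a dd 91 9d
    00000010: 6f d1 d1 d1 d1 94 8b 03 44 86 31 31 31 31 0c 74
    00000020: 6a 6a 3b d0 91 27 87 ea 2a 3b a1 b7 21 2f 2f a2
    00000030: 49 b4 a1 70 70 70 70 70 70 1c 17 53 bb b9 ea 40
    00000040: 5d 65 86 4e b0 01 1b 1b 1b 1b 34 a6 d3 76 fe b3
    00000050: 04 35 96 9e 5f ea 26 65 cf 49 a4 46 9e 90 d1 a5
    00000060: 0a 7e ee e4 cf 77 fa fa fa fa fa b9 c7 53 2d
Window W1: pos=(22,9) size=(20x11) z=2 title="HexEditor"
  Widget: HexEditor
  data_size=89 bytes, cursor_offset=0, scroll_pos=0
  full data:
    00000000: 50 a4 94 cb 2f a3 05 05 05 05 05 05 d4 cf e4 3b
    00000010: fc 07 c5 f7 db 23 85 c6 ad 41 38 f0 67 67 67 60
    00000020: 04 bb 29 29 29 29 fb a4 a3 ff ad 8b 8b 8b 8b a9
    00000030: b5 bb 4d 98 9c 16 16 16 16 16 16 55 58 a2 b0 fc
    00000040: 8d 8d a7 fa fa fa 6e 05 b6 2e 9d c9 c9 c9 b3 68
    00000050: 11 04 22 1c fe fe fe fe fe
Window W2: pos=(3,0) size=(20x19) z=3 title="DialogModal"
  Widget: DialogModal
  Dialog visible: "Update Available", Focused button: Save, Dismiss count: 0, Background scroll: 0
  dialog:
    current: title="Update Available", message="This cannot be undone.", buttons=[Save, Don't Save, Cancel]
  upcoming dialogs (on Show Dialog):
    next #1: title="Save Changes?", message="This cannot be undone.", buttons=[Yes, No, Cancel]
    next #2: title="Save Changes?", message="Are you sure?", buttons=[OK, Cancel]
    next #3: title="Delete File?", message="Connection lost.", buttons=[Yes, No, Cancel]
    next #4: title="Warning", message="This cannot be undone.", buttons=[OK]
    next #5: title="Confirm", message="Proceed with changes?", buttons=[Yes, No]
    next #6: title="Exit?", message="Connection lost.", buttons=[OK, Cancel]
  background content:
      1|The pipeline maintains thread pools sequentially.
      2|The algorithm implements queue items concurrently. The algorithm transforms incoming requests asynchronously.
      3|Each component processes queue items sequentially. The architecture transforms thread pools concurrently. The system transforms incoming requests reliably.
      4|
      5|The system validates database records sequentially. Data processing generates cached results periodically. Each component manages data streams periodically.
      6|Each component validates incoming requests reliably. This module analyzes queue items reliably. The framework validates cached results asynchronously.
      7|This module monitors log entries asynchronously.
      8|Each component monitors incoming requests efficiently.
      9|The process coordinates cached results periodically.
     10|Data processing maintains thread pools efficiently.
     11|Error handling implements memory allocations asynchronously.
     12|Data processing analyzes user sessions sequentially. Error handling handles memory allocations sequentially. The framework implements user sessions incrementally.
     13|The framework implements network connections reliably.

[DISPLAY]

ogModal      ┃                           
─────────────┨━━━━━━━━━━━━━━━━━━━━━━━━━━┓
ipeline maint┃r                         ┃
lgorithm impl┃──────────────────────────┨
component pro┃ 41 a5 dd dd 37 46 58 cb  ┃
             ┃ 6f d1 d1 d1 d1 94 8b 03  ┃
ystem validat┃ 6a 6a 3b d0 91 27 87 ea  ┃
──────────┐al┃ 49 b4 a1 70 70 70 70 70  ┃
date Avail│to┃━━━━━━━━━━━━━━━━━━┓1b 1b  ┃
is cannot │on┃ HexEditor        ┃26 65  ┃
ave]  Don'│di┃──────────────────┨fa fa  ┃
──────────┘ma┃00000000  50 a4 94┃       ┃
 handling imp┃00000010  fc 07 c5┃       ┃
processing an┃00000020  04 bb 29┃       ┃
ramework impl┃00000030  b5 bb 4d┃       ┃


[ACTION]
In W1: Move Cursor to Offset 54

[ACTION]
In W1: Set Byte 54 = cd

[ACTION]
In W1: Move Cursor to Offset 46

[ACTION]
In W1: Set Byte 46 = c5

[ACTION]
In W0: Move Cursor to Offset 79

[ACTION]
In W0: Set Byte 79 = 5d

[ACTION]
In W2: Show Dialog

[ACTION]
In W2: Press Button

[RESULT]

ogModal      ┃                           
─────────────┨━━━━━━━━━━━━━━━━━━━━━━━━━━┓
ipeline maint┃r                         ┃
lgorithm impl┃──────────────────────────┨
component pro┃ 41 a5 dd dd 37 46 58 cb  ┃
             ┃ 6f d1 d1 d1 d1 94 8b 03  ┃
ystem validat┃ 6a 6a 3b d0 91 27 87 ea  ┃
component val┃ 49 b4 a1 70 70 70 70 70  ┃
module monito┃━━━━━━━━━━━━━━━━━━┓1b 1b  ┃
component mon┃ HexEditor        ┃26 65  ┃
rocess coordi┃──────────────────┨fa fa  ┃
processing ma┃00000000  50 a4 94┃       ┃
 handling imp┃00000010  fc 07 c5┃       ┃
processing an┃00000020  04 bb 29┃       ┃
ramework impl┃00000030  b5 bb 4d┃       ┃


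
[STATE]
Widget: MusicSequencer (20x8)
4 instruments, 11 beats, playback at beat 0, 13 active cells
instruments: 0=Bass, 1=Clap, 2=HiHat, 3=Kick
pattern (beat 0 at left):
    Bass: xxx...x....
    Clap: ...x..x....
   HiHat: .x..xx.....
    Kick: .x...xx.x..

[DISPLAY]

      ▼1234567890   
  Bass███···█····   
  Clap···█··█····   
 HiHat·█··██·····   
  Kick·█···██·█··   
                    
                    
                    


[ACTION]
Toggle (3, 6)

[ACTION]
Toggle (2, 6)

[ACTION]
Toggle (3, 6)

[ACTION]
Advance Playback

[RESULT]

      0▼234567890   
  Bass███···█····   
  Clap···█··█····   
 HiHat·█··███····   
  Kick·█···██·█··   
                    
                    
                    


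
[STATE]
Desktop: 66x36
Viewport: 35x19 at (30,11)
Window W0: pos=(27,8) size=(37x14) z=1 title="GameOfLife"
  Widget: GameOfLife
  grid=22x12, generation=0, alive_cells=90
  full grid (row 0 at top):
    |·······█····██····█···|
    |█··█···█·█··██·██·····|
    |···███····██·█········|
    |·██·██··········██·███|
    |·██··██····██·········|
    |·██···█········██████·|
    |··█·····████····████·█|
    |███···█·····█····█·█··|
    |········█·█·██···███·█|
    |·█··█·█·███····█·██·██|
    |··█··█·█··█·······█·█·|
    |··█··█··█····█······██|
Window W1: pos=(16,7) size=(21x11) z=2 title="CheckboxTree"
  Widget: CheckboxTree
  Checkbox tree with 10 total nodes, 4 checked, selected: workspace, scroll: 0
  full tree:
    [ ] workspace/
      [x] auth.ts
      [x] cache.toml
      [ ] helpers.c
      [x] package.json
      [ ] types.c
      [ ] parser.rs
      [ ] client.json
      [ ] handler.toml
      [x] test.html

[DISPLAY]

s     ┃                          ┃ 
toml  ┃█··██·██·····             ┃ 
s.c   ┃·██·█········             ┃ 
e.json┃·······██·███             ┃ 
c     ┃··██·········             ┃ 
.rs   ┃······██████·             ┃ 
━━━━━━┛███····████·█             ┃ 
█···█·····█····█·█··             ┃ 
······█·█·██···███·█             ┃ 
··█·█·███····█·██·██             ┃ 
━━━━━━━━━━━━━━━━━━━━━━━━━━━━━━━━━┛ 
                                   
                                   
                                   
                                   
                                   
                                   
                                   
                                   


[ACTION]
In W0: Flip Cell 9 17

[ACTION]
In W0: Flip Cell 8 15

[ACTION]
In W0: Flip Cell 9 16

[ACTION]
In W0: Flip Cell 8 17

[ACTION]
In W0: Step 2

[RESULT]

s     ┃                          ┃ 
toml  ┃·█····█······             ┃ 
s.c   ┃·██··█·······             ┃ 
e.json┃·██···██···██             ┃ 
c     ┃···········██             ┃ 
.rs   ┃█·█··███·····             ┃ 
━━━━━━┛███·██·······             ┃ 
██··██·······█······             ┃ 
█··█··█···█···█·····             ┃ 
······█·█·····██····             ┃ 
━━━━━━━━━━━━━━━━━━━━━━━━━━━━━━━━━┛ 
                                   
                                   
                                   
                                   
                                   
                                   
                                   
                                   


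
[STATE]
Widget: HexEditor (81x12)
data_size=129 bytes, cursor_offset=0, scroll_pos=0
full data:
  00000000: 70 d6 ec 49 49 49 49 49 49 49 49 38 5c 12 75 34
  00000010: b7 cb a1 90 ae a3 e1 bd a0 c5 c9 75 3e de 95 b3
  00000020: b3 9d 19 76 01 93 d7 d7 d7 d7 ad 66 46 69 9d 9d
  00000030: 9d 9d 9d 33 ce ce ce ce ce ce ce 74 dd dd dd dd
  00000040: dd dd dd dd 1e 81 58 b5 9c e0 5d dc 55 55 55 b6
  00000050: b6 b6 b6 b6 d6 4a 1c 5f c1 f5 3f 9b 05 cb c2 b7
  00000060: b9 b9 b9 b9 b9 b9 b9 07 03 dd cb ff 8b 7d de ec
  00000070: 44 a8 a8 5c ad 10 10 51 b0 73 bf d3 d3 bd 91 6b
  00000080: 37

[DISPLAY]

00000000  70 d6 ec 49 49 49 49 49  49 49 49 38 5c 12 75 34  |p..IIIIIIII8\.u4|   
00000010  b7 cb a1 90 ae a3 e1 bd  a0 c5 c9 75 3e de 95 b3  |...........u>...|   
00000020  b3 9d 19 76 01 93 d7 d7  d7 d7 ad 66 46 69 9d 9d  |...v.......fFi..|   
00000030  9d 9d 9d 33 ce ce ce ce  ce ce ce 74 dd dd dd dd  |...3.......t....|   
00000040  dd dd dd dd 1e 81 58 b5  9c e0 5d dc 55 55 55 b6  |......X...].UUU.|   
00000050  b6 b6 b6 b6 d6 4a 1c 5f  c1 f5 3f 9b 05 cb c2 b7  |.....J._..?.....|   
00000060  b9 b9 b9 b9 b9 b9 b9 07  03 dd cb ff 8b 7d de ec  |.............}..|   
00000070  44 a8 a8 5c ad 10 10 51  b0 73 bf d3 d3 bd 91 6b  |D..\...Q.s.....k|   
00000080  37                                                |7               |   
                                                                                 
                                                                                 
                                                                                 


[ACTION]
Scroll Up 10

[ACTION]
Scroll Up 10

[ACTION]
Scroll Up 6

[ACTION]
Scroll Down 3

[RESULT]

00000030  9d 9d 9d 33 ce ce ce ce  ce ce ce 74 dd dd dd dd  |...3.......t....|   
00000040  dd dd dd dd 1e 81 58 b5  9c e0 5d dc 55 55 55 b6  |......X...].UUU.|   
00000050  b6 b6 b6 b6 d6 4a 1c 5f  c1 f5 3f 9b 05 cb c2 b7  |.....J._..?.....|   
00000060  b9 b9 b9 b9 b9 b9 b9 07  03 dd cb ff 8b 7d de ec  |.............}..|   
00000070  44 a8 a8 5c ad 10 10 51  b0 73 bf d3 d3 bd 91 6b  |D..\...Q.s.....k|   
00000080  37                                                |7               |   
                                                                                 
                                                                                 
                                                                                 
                                                                                 
                                                                                 
                                                                                 


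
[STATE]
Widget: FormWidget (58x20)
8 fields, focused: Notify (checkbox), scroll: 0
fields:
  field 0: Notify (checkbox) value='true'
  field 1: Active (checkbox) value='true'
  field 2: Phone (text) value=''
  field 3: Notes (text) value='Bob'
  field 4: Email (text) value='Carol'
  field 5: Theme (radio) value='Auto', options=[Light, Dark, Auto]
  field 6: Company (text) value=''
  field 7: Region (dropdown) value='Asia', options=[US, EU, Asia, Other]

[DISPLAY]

> Notify:     [x]                                         
  Active:     [x]                                         
  Phone:      [                                          ]
  Notes:      [Bob                                       ]
  Email:      [Carol                                     ]
  Theme:      ( ) Light  ( ) Dark  (●) Auto               
  Company:    [                                          ]
  Region:     [Asia                                     ▼]
                                                          
                                                          
                                                          
                                                          
                                                          
                                                          
                                                          
                                                          
                                                          
                                                          
                                                          
                                                          


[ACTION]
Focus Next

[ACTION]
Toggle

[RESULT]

  Notify:     [x]                                         
> Active:     [ ]                                         
  Phone:      [                                          ]
  Notes:      [Bob                                       ]
  Email:      [Carol                                     ]
  Theme:      ( ) Light  ( ) Dark  (●) Auto               
  Company:    [                                          ]
  Region:     [Asia                                     ▼]
                                                          
                                                          
                                                          
                                                          
                                                          
                                                          
                                                          
                                                          
                                                          
                                                          
                                                          
                                                          


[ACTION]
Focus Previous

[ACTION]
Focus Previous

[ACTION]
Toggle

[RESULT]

  Notify:     [x]                                         
  Active:     [ ]                                         
  Phone:      [                                          ]
  Notes:      [Bob                                       ]
  Email:      [Carol                                     ]
  Theme:      ( ) Light  ( ) Dark  (●) Auto               
  Company:    [                                          ]
> Region:     [Asia                                     ▼]
                                                          
                                                          
                                                          
                                                          
                                                          
                                                          
                                                          
                                                          
                                                          
                                                          
                                                          
                                                          


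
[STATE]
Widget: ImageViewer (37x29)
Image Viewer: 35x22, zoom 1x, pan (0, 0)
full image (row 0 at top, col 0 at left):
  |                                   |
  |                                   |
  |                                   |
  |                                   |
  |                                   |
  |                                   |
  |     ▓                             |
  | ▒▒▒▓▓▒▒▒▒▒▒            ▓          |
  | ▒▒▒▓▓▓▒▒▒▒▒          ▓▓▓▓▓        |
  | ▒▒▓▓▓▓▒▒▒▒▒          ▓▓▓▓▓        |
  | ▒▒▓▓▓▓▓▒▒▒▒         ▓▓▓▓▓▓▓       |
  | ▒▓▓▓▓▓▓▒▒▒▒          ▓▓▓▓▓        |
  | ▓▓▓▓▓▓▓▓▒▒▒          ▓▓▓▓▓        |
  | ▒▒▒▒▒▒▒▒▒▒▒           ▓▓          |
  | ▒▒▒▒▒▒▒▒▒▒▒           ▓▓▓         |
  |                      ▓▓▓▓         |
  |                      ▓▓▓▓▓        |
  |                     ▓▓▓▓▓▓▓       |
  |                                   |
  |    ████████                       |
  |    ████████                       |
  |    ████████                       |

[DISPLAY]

                                     
                                     
                                     
                                     
                                     
                                     
     ▓                               
 ▒▒▒▓▓▒▒▒▒▒▒            ▓            
 ▒▒▒▓▓▓▒▒▒▒▒          ▓▓▓▓▓          
 ▒▒▓▓▓▓▒▒▒▒▒          ▓▓▓▓▓          
 ▒▒▓▓▓▓▓▒▒▒▒         ▓▓▓▓▓▓▓         
 ▒▓▓▓▓▓▓▒▒▒▒          ▓▓▓▓▓          
 ▓▓▓▓▓▓▓▓▒▒▒          ▓▓▓▓▓          
 ▒▒▒▒▒▒▒▒▒▒▒           ▓▓            
 ▒▒▒▒▒▒▒▒▒▒▒           ▓▓▓           
                      ▓▓▓▓           
                      ▓▓▓▓▓          
                     ▓▓▓▓▓▓▓         
                                     
    ████████                         
    ████████                         
    ████████                         
                                     
                                     
                                     
                                     
                                     
                                     
                                     


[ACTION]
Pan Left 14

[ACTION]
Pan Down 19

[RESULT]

    ████████                         
    ████████                         
    ████████                         
                                     
                                     
                                     
                                     
                                     
                                     
                                     
                                     
                                     
                                     
                                     
                                     
                                     
                                     
                                     
                                     
                                     
                                     
                                     
                                     
                                     
                                     
                                     
                                     
                                     
                                     


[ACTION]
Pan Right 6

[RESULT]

██████                               
██████                               
██████                               
                                     
                                     
                                     
                                     
                                     
                                     
                                     
                                     
                                     
                                     
                                     
                                     
                                     
                                     
                                     
                                     
                                     
                                     
                                     
                                     
                                     
                                     
                                     
                                     
                                     
                                     


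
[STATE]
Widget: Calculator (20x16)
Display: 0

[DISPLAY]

                   0
┌───┬───┬───┬───┐   
│ 7 │ 8 │ 9 │ ÷ │   
├───┼───┼───┼───┤   
│ 4 │ 5 │ 6 │ × │   
├───┼───┼───┼───┤   
│ 1 │ 2 │ 3 │ - │   
├───┼───┼───┼───┤   
│ 0 │ . │ = │ + │   
├───┼───┼───┼───┤   
│ C │ MC│ MR│ M+│   
└───┴───┴───┴───┘   
                    
                    
                    
                    


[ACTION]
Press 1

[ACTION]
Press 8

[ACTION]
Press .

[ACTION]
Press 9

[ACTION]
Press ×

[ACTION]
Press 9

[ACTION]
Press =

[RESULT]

               170.1
┌───┬───┬───┬───┐   
│ 7 │ 8 │ 9 │ ÷ │   
├───┼───┼───┼───┤   
│ 4 │ 5 │ 6 │ × │   
├───┼───┼───┼───┤   
│ 1 │ 2 │ 3 │ - │   
├───┼───┼───┼───┤   
│ 0 │ . │ = │ + │   
├───┼───┼───┼───┤   
│ C │ MC│ MR│ M+│   
└───┴───┴───┴───┘   
                    
                    
                    
                    


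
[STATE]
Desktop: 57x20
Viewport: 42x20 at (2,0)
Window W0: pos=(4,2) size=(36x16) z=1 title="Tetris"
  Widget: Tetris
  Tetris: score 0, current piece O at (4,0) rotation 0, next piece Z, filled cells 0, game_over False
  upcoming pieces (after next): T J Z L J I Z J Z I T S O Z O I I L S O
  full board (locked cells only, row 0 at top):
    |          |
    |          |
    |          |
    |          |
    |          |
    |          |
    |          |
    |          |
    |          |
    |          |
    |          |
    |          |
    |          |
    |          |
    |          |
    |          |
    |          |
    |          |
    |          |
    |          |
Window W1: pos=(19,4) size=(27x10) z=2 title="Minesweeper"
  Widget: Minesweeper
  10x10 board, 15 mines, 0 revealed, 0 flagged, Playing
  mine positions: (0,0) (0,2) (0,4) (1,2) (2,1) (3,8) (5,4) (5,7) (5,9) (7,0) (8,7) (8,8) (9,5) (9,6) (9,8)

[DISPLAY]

                                          
                                          
  ┏━━━━━━━━━━━━━━━━━━━━━━━━━━━━━━━━━━┓    
  ┃ Tetris                           ┃    
  ┠──────────────┏━━━━━━━━━━━━━━━━━━━━━━━━
  ┃          │Nex┃ Minesweeper            
  ┃          │▓▓ ┠────────────────────────
  ┃          │ ▓▓┃■■■■■■■■■■              
  ┃          │   ┃■■■■■■■■■■              
  ┃          │   ┃■■■■■■■■■■              
  ┃          │   ┃■■■■■■■■■■              
  ┃          │Sco┃■■■■■■■■■■              
  ┃          │0  ┃■■■■■■■■■■              
  ┃          │   ┗━━━━━━━━━━━━━━━━━━━━━━━━
  ┃          │                       ┃    
  ┃          │                       ┃    
  ┃          │                       ┃    
  ┗━━━━━━━━━━━━━━━━━━━━━━━━━━━━━━━━━━┛    
                                          
                                          


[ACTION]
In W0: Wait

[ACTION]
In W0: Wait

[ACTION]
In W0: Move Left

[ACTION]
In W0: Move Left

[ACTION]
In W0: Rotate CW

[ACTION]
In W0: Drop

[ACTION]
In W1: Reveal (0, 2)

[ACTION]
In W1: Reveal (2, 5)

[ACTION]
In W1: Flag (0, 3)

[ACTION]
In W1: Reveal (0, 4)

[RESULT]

                                          
                                          
  ┏━━━━━━━━━━━━━━━━━━━━━━━━━━━━━━━━━━┓    
  ┃ Tetris                           ┃    
  ┠──────────────┏━━━━━━━━━━━━━━━━━━━━━━━━
  ┃          │Nex┃ Minesweeper            
  ┃          │▓▓ ┠────────────────────────
  ┃          │ ▓▓┃✹■✹■✹■■■■■              
  ┃          │   ┃■■✹■■■■■■■              
  ┃          │   ┃■✹■■■■■■■■              
  ┃          │   ┃■■■■■■■■✹■              
  ┃          │Sco┃■■■■■■■■■■              
  ┃          │0  ┃■■■■✹■■✹■✹              
  ┃          │   ┗━━━━━━━━━━━━━━━━━━━━━━━━
  ┃          │                       ┃    
  ┃          │                       ┃    
  ┃          │                       ┃    
  ┗━━━━━━━━━━━━━━━━━━━━━━━━━━━━━━━━━━┛    
                                          
                                          


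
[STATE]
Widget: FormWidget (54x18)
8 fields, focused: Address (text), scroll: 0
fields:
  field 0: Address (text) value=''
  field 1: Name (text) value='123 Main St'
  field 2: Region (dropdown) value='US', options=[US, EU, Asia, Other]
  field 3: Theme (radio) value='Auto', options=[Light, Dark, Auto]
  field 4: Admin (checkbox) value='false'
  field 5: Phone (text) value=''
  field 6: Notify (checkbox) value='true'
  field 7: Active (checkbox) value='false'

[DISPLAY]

> Address:    [                                      ]
  Name:       [123 Main St                           ]
  Region:     [US                                   ▼]
  Theme:      ( ) Light  ( ) Dark  (●) Auto           
  Admin:      [ ]                                     
  Phone:      [                                      ]
  Notify:     [x]                                     
  Active:     [ ]                                     
                                                      
                                                      
                                                      
                                                      
                                                      
                                                      
                                                      
                                                      
                                                      
                                                      


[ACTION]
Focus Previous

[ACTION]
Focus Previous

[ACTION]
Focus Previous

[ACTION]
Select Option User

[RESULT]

  Address:    [                                      ]
  Name:       [123 Main St                           ]
  Region:     [US                                   ▼]
  Theme:      ( ) Light  ( ) Dark  (●) Auto           
  Admin:      [ ]                                     
> Phone:      [                                      ]
  Notify:     [x]                                     
  Active:     [ ]                                     
                                                      
                                                      
                                                      
                                                      
                                                      
                                                      
                                                      
                                                      
                                                      
                                                      
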